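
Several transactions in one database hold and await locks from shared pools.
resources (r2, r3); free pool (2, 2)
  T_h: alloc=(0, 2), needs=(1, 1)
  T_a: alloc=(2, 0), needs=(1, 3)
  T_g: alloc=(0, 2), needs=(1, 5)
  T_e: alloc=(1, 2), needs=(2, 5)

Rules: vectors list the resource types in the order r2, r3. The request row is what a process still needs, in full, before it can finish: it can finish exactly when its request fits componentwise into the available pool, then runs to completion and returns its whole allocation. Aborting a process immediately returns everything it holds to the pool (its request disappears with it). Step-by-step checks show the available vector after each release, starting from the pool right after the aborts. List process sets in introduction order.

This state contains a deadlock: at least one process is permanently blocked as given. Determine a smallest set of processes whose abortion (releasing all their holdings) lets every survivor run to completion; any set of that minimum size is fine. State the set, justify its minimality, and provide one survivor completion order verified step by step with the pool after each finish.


The answer: abort T_e.
Key observation: aborting T_e returns (1, 2), and T_g — hopeless before — runs at step 3 with the returned capacity in the pool.
Minimality: the empty abort set fails — the state is deadlocked as it stands.
The survivors complete as T_a, T_h, T_g. Step-by-step check (starting from the post-abort pool):
  pool = (3, 4)
  T_a: need (1, 3) fits (3, 4); releases (2, 0), pool now (5, 4)
  T_h: need (1, 1) fits (5, 4); releases (0, 2), pool now (5, 6)
  T_g: need (1, 5) fits (5, 6); releases (0, 2), pool now (5, 8)


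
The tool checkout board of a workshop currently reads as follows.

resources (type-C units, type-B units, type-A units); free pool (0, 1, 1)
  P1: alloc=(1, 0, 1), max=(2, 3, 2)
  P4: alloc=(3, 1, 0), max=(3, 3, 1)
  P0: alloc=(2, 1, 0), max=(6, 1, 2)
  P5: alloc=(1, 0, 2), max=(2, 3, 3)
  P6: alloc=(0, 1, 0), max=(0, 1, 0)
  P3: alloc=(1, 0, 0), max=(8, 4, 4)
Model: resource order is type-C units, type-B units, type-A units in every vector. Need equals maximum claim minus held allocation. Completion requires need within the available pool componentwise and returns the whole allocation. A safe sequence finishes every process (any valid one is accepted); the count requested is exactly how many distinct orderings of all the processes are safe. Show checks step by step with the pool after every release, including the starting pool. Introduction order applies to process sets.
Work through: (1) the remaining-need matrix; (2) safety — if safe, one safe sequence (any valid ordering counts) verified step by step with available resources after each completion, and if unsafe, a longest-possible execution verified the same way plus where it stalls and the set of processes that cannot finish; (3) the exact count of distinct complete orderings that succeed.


(1) Need matrix, components ordered type-C units, type-B units, type-A units:
  P1: (1, 3, 1)
  P4: (0, 2, 1)
  P0: (4, 0, 2)
  P5: (1, 3, 1)
  P6: (0, 0, 0)
  P3: (7, 4, 4)
(2) The state is SAFE; one workable sequence: P6, P4, P1, P5, P0, P3.
Key observation: P4 marks the first exact bind of the order: its need (0, 2, 1) fits the free (0, 2, 1) with zero slack on a requested resource.
Step-by-step check:
  pool = (0, 1, 1)
  P6: need (0, 0, 0) fits (0, 1, 1); releases (0, 1, 0), pool now (0, 2, 1)
  P4: need (0, 2, 1) fits (0, 2, 1); releases (3, 1, 0), pool now (3, 3, 1)
  P1: need (1, 3, 1) fits (3, 3, 1); releases (1, 0, 1), pool now (4, 3, 2)
  P5: need (1, 3, 1) fits (4, 3, 2); releases (1, 0, 2), pool now (5, 3, 4)
  P0: need (4, 0, 2) fits (5, 3, 4); releases (2, 1, 0), pool now (7, 4, 4)
  P3: need (7, 4, 4) fits (7, 4, 4); releases (1, 0, 0), pool now (8, 4, 4)
(3) The exact count: 4 of the possible complete orderings are safe sequences.


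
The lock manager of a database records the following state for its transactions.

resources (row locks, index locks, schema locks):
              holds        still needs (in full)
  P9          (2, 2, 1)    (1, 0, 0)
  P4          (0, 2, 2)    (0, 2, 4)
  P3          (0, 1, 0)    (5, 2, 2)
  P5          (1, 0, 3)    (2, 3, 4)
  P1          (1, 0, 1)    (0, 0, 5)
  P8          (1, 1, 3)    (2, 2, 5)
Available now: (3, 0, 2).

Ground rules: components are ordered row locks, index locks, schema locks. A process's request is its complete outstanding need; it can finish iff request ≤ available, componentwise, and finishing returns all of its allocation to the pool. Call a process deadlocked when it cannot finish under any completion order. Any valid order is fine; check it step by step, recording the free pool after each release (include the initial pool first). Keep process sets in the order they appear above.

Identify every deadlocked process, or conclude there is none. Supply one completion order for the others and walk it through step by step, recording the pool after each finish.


Deadlocked: P4, P5, P1 and P8.
Key observation: schema locks is the bottleneck — with P9, P3 done the pool holds (5, 3, 3), short of every remaining need.
A valid finishing order for the others: P9, P3. Check, step by step:
  pool = (3, 0, 2)
  P9 needs (1, 0, 0) <= (3, 0, 2) -> finishes; pool += (2, 2, 1) = (5, 2, 3)
  P3 needs (5, 2, 2) <= (5, 2, 3) -> finishes; pool += (0, 1, 0) = (5, 3, 3)
The stuck group stays short no matter what:
  P4 still needs (0, 2, 4) but only (5, 3, 3) is free — short on schema locks
  P5 still needs (2, 3, 4) but only (5, 3, 3) is free — short on schema locks
  P1 still needs (0, 0, 5) but only (5, 3, 3) is free — short on schema locks
  P8 still needs (2, 2, 5) but only (5, 3, 3) is free — short on schema locks


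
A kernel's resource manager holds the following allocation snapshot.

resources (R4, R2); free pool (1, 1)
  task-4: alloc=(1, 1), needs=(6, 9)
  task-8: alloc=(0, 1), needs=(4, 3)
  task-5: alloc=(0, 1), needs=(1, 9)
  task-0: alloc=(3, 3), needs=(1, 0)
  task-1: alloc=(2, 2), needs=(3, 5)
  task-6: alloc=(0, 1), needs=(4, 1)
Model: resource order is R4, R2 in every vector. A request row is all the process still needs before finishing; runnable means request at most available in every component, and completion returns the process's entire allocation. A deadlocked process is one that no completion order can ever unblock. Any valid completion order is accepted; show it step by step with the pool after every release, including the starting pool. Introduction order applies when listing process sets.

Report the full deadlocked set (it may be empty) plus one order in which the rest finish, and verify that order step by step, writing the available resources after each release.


Deadlocked set: task-4 and task-5.
Key observation: task-0, task-6, task-1, task-8 can finish, but then (6, 8) is all there is, and the blocked group's R2 demands exceed it.
The rest can finish in the order task-0, task-6, task-1, task-8. Check, step by step:
  pool = (1, 1)
  run task-0 (needs (1, 0), free (1, 1)); after release of (3, 3) the pool is (4, 4)
  run task-6 (needs (4, 1), free (4, 4)); after release of (0, 1) the pool is (4, 5)
  run task-1 (needs (3, 5), free (4, 5)); after release of (2, 2) the pool is (6, 7)
  run task-8 (needs (4, 3), free (6, 7)); after release of (0, 1) the pool is (6, 8)
None of the blocked processes ever fits:
  task-4 cannot run: need (6, 9) vs free (6, 8) (insufficient R2)
  task-5 cannot run: need (1, 9) vs free (6, 8) (insufficient R2)


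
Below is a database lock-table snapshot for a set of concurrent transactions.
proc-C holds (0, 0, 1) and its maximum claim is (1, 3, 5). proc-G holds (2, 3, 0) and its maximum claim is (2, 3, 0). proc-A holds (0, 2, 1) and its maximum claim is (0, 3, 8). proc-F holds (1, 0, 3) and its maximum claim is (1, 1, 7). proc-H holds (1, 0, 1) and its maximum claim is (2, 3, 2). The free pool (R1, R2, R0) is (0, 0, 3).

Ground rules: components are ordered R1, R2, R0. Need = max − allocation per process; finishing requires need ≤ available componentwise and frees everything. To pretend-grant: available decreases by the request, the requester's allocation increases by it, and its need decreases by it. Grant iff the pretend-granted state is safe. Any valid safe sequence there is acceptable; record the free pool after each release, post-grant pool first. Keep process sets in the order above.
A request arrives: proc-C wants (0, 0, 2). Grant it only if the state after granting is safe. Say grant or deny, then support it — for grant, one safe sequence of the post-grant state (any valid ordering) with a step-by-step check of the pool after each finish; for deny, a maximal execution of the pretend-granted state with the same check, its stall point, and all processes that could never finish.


GRANT: granting preserves safety; a valid post-grant sequence is proc-G, proc-H, proc-C, proc-F, proc-A.
Key observation: (0, 0, 1) free after granting still covers proc-G first, and each release covers the next.
Step-by-step check of the post-grant state:
  pool = (0, 0, 1)
  proc-G needs (0, 0, 0) <= (0, 0, 1) -> finishes; pool += (2, 3, 0) = (2, 3, 1)
  proc-H needs (1, 3, 1) <= (2, 3, 1) -> finishes; pool += (1, 0, 1) = (3, 3, 2)
  proc-C needs (1, 3, 2) <= (3, 3, 2) -> finishes; pool += (0, 0, 3) = (3, 3, 5)
  proc-F needs (0, 1, 4) <= (3, 3, 5) -> finishes; pool += (1, 0, 3) = (4, 3, 8)
  proc-A needs (0, 1, 7) <= (4, 3, 8) -> finishes; pool += (0, 2, 1) = (4, 5, 9)


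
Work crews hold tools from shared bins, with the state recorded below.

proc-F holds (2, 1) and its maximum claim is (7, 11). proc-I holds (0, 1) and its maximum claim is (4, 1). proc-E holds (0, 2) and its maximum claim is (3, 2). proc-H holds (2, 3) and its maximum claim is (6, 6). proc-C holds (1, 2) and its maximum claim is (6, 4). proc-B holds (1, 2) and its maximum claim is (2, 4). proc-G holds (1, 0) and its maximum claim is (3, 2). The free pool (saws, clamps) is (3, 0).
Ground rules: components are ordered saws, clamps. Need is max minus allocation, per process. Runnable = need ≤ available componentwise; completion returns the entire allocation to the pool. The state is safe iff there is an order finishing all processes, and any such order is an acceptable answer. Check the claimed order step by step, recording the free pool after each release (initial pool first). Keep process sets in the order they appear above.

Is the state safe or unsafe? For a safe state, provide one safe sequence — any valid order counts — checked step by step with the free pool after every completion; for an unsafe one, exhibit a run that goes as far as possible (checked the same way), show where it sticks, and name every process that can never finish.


The state is SAFE; one workable sequence: proc-E, proc-G, proc-I, proc-B, proc-C, proc-H, proc-F.
Key observation: the first exact fit in this order is proc-E — it needs (3, 0) with (3, 0) free, meeting a requested resource to the last unit.
Step-by-step check:
  pool = (3, 0)
  proc-E: need (3, 0) fits (3, 0); releases (0, 2), pool now (3, 2)
  proc-G: need (2, 2) fits (3, 2); releases (1, 0), pool now (4, 2)
  proc-I: need (4, 0) fits (4, 2); releases (0, 1), pool now (4, 3)
  proc-B: need (1, 2) fits (4, 3); releases (1, 2), pool now (5, 5)
  proc-C: need (5, 2) fits (5, 5); releases (1, 2), pool now (6, 7)
  proc-H: need (4, 3) fits (6, 7); releases (2, 3), pool now (8, 10)
  proc-F: need (5, 10) fits (8, 10); releases (2, 1), pool now (10, 11)


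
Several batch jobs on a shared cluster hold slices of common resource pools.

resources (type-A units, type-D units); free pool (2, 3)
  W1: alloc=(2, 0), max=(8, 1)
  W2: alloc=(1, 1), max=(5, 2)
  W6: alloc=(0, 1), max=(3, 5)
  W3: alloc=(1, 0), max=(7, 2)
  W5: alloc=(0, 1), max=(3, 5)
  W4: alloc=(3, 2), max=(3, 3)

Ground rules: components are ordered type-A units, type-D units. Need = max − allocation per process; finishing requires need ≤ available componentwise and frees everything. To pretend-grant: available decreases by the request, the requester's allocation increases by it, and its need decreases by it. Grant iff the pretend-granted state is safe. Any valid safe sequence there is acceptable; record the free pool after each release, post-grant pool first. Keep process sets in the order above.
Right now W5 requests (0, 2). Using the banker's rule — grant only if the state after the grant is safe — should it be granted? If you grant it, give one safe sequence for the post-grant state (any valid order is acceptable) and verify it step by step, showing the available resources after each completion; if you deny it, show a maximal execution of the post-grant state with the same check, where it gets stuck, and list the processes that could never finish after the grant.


GRANT: granting preserves safety; a valid post-grant sequence is W4, W2, W6, W3, W1, W5.
Key observation: post-grant, (2, 1) remains, and an order beginning with W4 completes everyone.
Verifying the post-grant state step by step:
  pool = (2, 1)
  run W4 (needs (0, 1), free (2, 1)); after release of (3, 2) the pool is (5, 3)
  run W2 (needs (4, 1), free (5, 3)); after release of (1, 1) the pool is (6, 4)
  run W6 (needs (3, 4), free (6, 4)); after release of (0, 1) the pool is (6, 5)
  run W3 (needs (6, 2), free (6, 5)); after release of (1, 0) the pool is (7, 5)
  run W1 (needs (6, 1), free (7, 5)); after release of (2, 0) the pool is (9, 5)
  run W5 (needs (3, 2), free (9, 5)); after release of (0, 3) the pool is (9, 8)


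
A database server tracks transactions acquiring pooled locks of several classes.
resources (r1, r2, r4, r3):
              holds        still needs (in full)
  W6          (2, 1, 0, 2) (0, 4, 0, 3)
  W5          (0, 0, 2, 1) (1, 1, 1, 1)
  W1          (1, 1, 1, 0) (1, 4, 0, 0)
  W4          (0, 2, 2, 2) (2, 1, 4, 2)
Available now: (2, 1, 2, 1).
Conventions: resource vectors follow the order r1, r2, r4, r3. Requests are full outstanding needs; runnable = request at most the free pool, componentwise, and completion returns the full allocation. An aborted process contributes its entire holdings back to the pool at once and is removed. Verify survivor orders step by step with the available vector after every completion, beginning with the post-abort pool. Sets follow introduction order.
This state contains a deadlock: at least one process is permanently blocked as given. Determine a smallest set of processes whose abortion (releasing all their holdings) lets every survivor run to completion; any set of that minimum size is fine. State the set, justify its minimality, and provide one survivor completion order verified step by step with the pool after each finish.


Abort W6.
Key observation: no ordering could ever have run W1 before the abort of W6; with (2, 1, 0, 2) back in the pool it fits at step 3.
Minimality: the empty abort set fails — the state is deadlocked as it stands.
The survivors complete as W5, W4, W1. Verifying each step (starting from the post-abort pool):
  pool = (4, 2, 2, 3)
  run W5 (needs (1, 1, 1, 1), free (4, 2, 2, 3)); after release of (0, 0, 2, 1) the pool is (4, 2, 4, 4)
  run W4 (needs (2, 1, 4, 2), free (4, 2, 4, 4)); after release of (0, 2, 2, 2) the pool is (4, 4, 6, 6)
  run W1 (needs (1, 4, 0, 0), free (4, 4, 6, 6)); after release of (1, 1, 1, 0) the pool is (5, 5, 7, 6)


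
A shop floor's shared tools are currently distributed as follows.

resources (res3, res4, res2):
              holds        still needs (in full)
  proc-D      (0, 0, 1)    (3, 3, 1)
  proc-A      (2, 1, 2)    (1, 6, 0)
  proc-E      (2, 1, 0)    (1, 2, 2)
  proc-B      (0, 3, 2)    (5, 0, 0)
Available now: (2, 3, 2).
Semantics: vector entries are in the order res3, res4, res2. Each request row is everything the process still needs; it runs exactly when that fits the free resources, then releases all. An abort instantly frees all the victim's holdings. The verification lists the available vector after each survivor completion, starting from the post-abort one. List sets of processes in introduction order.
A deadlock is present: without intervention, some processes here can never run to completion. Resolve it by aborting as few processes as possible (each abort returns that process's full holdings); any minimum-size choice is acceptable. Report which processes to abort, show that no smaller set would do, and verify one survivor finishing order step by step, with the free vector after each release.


Minimum abort set: proc-B.
Key observation: proc-A was stuck for good until proc-B gave back (0, 3, 2); in the order shown it finishes at step 1.
Minimality: the empty abort set fails — the state is deadlocked as it stands.
The survivors complete as proc-A, proc-D, proc-E. Verifying each step (starting from the post-abort pool):
  pool = (2, 6, 4)
  proc-A: need (1, 6, 0) fits (2, 6, 4); releases (2, 1, 2), pool now (4, 7, 6)
  proc-D: need (3, 3, 1) fits (4, 7, 6); releases (0, 0, 1), pool now (4, 7, 7)
  proc-E: need (1, 2, 2) fits (4, 7, 7); releases (2, 1, 0), pool now (6, 8, 7)


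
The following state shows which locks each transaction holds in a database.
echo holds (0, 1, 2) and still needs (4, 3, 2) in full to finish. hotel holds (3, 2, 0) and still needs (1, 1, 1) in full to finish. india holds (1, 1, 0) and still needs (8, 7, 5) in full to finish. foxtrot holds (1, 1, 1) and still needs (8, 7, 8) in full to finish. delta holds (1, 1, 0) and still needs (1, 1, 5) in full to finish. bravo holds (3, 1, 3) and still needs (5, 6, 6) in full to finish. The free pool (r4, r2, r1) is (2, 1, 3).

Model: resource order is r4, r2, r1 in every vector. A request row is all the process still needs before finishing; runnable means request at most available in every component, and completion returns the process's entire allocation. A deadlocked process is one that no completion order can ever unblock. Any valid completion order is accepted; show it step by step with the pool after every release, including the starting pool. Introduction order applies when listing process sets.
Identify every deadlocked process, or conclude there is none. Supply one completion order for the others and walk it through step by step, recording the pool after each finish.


Deadlocked set: india, foxtrot and bravo.
Key observation: the pool after hotel, echo, delta is (6, 5, 5); every surviving request exceeds it in r2, so progress ends there.
A valid finishing order for the others: hotel, echo, delta. Step-by-step check:
  pool = (2, 1, 3)
  hotel needs (1, 1, 1) <= (2, 1, 3) -> finishes; pool += (3, 2, 0) = (5, 3, 3)
  echo needs (4, 3, 2) <= (5, 3, 3) -> finishes; pool += (0, 1, 2) = (5, 4, 5)
  delta needs (1, 1, 5) <= (5, 4, 5) -> finishes; pool += (1, 1, 0) = (6, 5, 5)
None of the blocked processes ever fits:
  india cannot run: need (8, 7, 5) vs free (6, 5, 5) (insufficient r4 and r2)
  foxtrot cannot run: need (8, 7, 8) vs free (6, 5, 5) (insufficient r4, r2 and r1)
  bravo cannot run: need (5, 6, 6) vs free (6, 5, 5) (insufficient r2 and r1)


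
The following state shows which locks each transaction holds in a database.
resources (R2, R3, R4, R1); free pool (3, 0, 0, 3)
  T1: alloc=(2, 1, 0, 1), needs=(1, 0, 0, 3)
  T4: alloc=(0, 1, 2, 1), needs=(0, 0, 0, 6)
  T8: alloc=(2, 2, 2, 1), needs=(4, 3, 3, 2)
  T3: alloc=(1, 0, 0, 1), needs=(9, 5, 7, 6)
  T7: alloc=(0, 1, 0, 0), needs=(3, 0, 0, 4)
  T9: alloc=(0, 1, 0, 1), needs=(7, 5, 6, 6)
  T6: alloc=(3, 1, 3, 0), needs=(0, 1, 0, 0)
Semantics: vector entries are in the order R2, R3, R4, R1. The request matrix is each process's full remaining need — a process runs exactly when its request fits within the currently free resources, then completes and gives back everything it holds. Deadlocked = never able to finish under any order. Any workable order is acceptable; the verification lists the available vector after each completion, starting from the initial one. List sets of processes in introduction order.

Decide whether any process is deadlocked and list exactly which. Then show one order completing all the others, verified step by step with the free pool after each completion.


Deadlocked: T4, T3 and T9.
Key observation: even finishing T1, T7, T6, T8 leaves just (10, 5, 5, 5) free — too little R1 for any of the remaining processes.
The rest can finish in the order T1, T7, T6, T8. Check, step by step:
  pool = (3, 0, 0, 3)
  run T1 (needs (1, 0, 0, 3), free (3, 0, 0, 3)); after release of (2, 1, 0, 1) the pool is (5, 1, 0, 4)
  run T7 (needs (3, 0, 0, 4), free (5, 1, 0, 4)); after release of (0, 1, 0, 0) the pool is (5, 2, 0, 4)
  run T6 (needs (0, 1, 0, 0), free (5, 2, 0, 4)); after release of (3, 1, 3, 0) the pool is (8, 3, 3, 4)
  run T8 (needs (4, 3, 3, 2), free (8, 3, 3, 4)); after release of (2, 2, 2, 1) the pool is (10, 5, 5, 5)
None of the blocked processes ever fits:
  T4 cannot run: need (0, 0, 0, 6) vs free (10, 5, 5, 5) (insufficient R1)
  T3 cannot run: need (9, 5, 7, 6) vs free (10, 5, 5, 5) (insufficient R4 and R1)
  T9 cannot run: need (7, 5, 6, 6) vs free (10, 5, 5, 5) (insufficient R4 and R1)


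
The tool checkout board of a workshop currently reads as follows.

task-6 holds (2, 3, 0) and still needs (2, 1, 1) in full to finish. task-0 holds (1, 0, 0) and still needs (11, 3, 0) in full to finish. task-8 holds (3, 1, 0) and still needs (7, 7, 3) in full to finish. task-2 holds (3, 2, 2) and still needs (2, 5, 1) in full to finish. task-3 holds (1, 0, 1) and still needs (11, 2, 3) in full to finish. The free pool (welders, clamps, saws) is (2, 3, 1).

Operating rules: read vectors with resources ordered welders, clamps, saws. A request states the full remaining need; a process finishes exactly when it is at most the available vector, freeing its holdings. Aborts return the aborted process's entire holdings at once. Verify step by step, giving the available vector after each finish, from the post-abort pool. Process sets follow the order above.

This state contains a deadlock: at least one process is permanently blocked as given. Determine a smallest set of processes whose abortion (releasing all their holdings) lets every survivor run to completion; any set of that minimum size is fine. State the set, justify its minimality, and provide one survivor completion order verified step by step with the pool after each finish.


Abort task-3.
Key observation: the deadlocked task-0 becomes finishable only because task-3 released (1, 0, 1); it completes at step 4 below.
Minimality: the empty abort set fails — the state is deadlocked as it stands.
The survivors complete as task-6, task-2, task-8, task-0. Step-by-step check (starting from the post-abort pool):
  pool = (3, 3, 2)
  task-6: need (2, 1, 1) fits (3, 3, 2); releases (2, 3, 0), pool now (5, 6, 2)
  task-2: need (2, 5, 1) fits (5, 6, 2); releases (3, 2, 2), pool now (8, 8, 4)
  task-8: need (7, 7, 3) fits (8, 8, 4); releases (3, 1, 0), pool now (11, 9, 4)
  task-0: need (11, 3, 0) fits (11, 9, 4); releases (1, 0, 0), pool now (12, 9, 4)


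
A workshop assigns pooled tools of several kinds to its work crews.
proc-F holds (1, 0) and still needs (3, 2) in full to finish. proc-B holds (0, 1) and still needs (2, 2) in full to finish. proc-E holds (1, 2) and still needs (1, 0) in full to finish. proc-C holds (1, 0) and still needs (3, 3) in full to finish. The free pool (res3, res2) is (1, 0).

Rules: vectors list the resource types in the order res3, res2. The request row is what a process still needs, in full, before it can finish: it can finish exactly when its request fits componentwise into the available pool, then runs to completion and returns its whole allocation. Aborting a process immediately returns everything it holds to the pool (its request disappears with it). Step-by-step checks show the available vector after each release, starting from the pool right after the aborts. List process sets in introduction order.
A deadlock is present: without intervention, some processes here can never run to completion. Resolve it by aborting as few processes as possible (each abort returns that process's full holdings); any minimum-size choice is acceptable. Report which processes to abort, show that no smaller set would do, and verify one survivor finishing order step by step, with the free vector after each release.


Minimum abort set: proc-F.
Key observation: proc-C could never have finished before the abort; with (1, 0) returned by proc-F, it fits at step 3.
No smaller set exists: with zero aborts the deadlock remains.
One survivor order: proc-E, proc-B, proc-C. Walking it through (post-abort pool first):
  pool = (2, 0)
  proc-E needs (1, 0) <= (2, 0) -> finishes; pool += (1, 2) = (3, 2)
  proc-B needs (2, 2) <= (3, 2) -> finishes; pool += (0, 1) = (3, 3)
  proc-C needs (3, 3) <= (3, 3) -> finishes; pool += (1, 0) = (4, 3)


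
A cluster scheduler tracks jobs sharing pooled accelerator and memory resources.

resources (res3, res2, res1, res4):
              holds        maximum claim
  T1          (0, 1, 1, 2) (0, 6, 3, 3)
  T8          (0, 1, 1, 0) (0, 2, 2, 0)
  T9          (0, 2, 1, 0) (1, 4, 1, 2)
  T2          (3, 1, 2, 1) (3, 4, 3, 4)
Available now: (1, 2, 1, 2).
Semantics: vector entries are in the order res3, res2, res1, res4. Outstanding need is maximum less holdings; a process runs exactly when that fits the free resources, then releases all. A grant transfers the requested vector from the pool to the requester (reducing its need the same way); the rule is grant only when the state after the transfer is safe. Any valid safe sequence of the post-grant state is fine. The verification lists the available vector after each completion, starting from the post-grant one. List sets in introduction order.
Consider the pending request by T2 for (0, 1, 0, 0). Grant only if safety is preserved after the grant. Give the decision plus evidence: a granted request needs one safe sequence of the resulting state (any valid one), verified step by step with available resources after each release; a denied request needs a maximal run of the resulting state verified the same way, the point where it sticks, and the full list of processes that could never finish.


DENY: after the grant no complete ordering would exist.
Key observation: after T8, T9 the pool peaks at (1, 4, 3, 2), and each blocked process is short somewhere: T1 on res2; T2 on res4.
After a pretend grant, a maximal execution: T8, T9 — then nothing else fits. Walking it through:
  pool = (1, 1, 1, 2)
  run T8 (needs (0, 1, 1, 0), free (1, 1, 1, 2)); after release of (0, 1, 1, 0) the pool is (1, 2, 2, 2)
  run T9 (needs (1, 2, 0, 2), free (1, 2, 2, 2)); after release of (0, 2, 1, 0) the pool is (1, 4, 3, 2)
  T1 cannot run: need (0, 5, 2, 1) vs free (1, 4, 3, 2) (insufficient res2)
  T2 cannot run: need (0, 2, 1, 3) vs free (1, 4, 3, 2) (insufficient res4)
Processes that could never finish after the grant: T1 and T2.


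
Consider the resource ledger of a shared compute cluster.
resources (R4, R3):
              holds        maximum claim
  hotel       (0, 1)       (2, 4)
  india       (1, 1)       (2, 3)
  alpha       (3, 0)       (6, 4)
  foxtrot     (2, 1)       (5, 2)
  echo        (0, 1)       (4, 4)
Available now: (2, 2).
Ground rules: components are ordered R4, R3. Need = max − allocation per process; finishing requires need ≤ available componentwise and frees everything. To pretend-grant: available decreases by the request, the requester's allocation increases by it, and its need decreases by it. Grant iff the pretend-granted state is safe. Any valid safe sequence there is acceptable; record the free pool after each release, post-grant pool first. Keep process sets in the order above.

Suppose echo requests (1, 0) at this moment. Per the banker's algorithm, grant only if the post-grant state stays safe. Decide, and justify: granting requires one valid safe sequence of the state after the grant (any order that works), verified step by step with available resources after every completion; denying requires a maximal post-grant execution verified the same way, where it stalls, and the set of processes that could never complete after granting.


DENY — the pretend-granted state is unsafe.
Key observation: india, hotel can finish, but then (2, 4) is all there is, and the blocked group's R4 demands exceed it.
After a pretend grant, a maximal execution: india, hotel — then nothing else fits. Walking it through:
  pool = (1, 2)
  india: need (1, 2) fits (1, 2); releases (1, 1), pool now (2, 3)
  hotel: need (2, 3) fits (2, 3); releases (0, 1), pool now (2, 4)
  blocked: alpha wants (3, 4), pool (2, 4) — not enough R4
  blocked: foxtrot wants (3, 1), pool (2, 4) — not enough R4
  blocked: echo wants (3, 3), pool (2, 4) — not enough R4
Had the request been granted, alpha, foxtrot and echo could never finish.


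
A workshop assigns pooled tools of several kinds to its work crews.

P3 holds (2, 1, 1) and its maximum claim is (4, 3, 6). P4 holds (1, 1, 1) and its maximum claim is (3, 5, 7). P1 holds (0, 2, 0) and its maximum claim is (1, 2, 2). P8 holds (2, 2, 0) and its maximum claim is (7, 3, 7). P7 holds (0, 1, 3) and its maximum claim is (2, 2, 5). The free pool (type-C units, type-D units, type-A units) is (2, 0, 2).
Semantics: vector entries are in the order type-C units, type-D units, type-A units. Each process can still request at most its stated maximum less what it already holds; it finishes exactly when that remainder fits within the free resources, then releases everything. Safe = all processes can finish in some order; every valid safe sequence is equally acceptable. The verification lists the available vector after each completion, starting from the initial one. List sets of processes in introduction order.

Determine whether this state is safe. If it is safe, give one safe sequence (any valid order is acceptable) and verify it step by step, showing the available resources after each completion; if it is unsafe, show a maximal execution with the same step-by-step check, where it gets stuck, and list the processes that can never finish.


SAFE — a valid safe sequence is P1, P7, P3, P4, P8.
Key observation: the first exact fit in this order is P1 — it needs (1, 0, 2) with (2, 0, 2) free, meeting a requested resource to the last unit.
Check, step by step:
  pool = (2, 0, 2)
  run P1 (needs (1, 0, 2), free (2, 0, 2)); after release of (0, 2, 0) the pool is (2, 2, 2)
  run P7 (needs (2, 1, 2), free (2, 2, 2)); after release of (0, 1, 3) the pool is (2, 3, 5)
  run P3 (needs (2, 2, 5), free (2, 3, 5)); after release of (2, 1, 1) the pool is (4, 4, 6)
  run P4 (needs (2, 4, 6), free (4, 4, 6)); after release of (1, 1, 1) the pool is (5, 5, 7)
  run P8 (needs (5, 1, 7), free (5, 5, 7)); after release of (2, 2, 0) the pool is (7, 7, 7)


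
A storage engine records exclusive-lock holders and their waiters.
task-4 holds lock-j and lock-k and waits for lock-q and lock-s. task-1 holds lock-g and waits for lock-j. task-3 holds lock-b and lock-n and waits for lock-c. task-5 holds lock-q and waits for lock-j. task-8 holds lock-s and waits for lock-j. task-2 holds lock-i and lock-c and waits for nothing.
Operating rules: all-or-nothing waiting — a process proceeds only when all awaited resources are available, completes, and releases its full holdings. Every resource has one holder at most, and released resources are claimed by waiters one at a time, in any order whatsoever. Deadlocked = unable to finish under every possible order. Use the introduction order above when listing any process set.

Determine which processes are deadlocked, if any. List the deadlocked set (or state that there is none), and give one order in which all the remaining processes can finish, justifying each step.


Deadlocked: task-4, task-1, task-5 and task-8.
Key observation: nobody on the ring task-4 -> task-5 -> task-4 can start until another member finishes, which never happens; task-8 is caught in further circular waits and task-1 waits into the deadlock from upstream.
The rest can finish in the order task-2, task-3.
Check, step by step:
  task-2: no waits; runs immediately, freeing lock-i and lock-c
  run task-3 (all its waits — lock-c — are resolved); releases lock-b and lock-n


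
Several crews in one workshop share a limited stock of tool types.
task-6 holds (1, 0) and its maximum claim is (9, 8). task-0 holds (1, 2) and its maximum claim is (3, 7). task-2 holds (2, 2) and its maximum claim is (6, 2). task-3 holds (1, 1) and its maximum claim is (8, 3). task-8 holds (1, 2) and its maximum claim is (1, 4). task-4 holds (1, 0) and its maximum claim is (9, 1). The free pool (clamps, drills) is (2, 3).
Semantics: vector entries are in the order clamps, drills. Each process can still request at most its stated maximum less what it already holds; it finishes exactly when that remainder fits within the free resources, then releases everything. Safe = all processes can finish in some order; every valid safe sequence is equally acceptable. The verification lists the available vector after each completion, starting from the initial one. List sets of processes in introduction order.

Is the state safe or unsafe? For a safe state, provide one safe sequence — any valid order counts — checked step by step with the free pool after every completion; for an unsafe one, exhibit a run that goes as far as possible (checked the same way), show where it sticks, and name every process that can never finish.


UNSAFE.
Key observation: even finishing task-8, task-0, task-2 leaves just (6, 9) free — too little clamps for any of the remaining processes.
The run task-8, task-0, task-2 cannot be extended any further. Check, step by step:
  pool = (2, 3)
  task-8: need (0, 2) fits (2, 3); releases (1, 2), pool now (3, 5)
  task-0: need (2, 5) fits (3, 5); releases (1, 2), pool now (4, 7)
  task-2: need (4, 0) fits (4, 7); releases (2, 2), pool now (6, 9)
  task-6 still needs (8, 8) but only (6, 9) is free — short on clamps
  task-3 still needs (7, 2) but only (6, 9) is free — short on clamps
  task-4 still needs (8, 1) but only (6, 9) is free — short on clamps
Never able to finish: task-6, task-3 and task-4.


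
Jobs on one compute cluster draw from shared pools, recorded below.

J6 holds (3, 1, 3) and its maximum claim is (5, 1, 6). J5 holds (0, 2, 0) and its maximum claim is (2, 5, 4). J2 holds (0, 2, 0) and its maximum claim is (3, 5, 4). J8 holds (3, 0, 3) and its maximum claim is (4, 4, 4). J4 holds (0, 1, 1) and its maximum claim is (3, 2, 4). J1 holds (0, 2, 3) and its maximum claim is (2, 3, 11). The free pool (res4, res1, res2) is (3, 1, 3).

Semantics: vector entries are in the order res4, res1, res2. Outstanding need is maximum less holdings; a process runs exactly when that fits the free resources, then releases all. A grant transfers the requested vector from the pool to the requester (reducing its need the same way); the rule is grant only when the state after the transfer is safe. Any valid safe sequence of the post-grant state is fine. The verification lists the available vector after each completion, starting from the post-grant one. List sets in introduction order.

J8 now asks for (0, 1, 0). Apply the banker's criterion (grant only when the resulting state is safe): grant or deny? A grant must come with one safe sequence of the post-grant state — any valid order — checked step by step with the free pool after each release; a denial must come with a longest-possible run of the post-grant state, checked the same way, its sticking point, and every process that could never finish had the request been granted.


DENY. Granting would leave the state unsafe.
Key observation: after J6, J4 the pool peaks at (6, 2, 7), and each blocked process is short somewhere: J5 on res1; J2 on res1; J8 on res1; J1 on res2.
On the post-grant state, J6, J4 is a maximal run — nothing extends it. Step-by-step check:
  pool = (3, 0, 3)
  J6 needs (2, 0, 3) <= (3, 0, 3) -> finishes; pool += (3, 1, 3) = (6, 1, 6)
  J4 needs (3, 1, 3) <= (6, 1, 6) -> finishes; pool += (0, 1, 1) = (6, 2, 7)
  J5 cannot run: need (2, 3, 4) vs free (6, 2, 7) (insufficient res1)
  J2 cannot run: need (3, 3, 4) vs free (6, 2, 7) (insufficient res1)
  J8 cannot run: need (1, 3, 1) vs free (6, 2, 7) (insufficient res1)
  J1 cannot run: need (2, 1, 8) vs free (6, 2, 7) (insufficient res2)
Had the request been granted, J5, J2, J8 and J1 could never finish.


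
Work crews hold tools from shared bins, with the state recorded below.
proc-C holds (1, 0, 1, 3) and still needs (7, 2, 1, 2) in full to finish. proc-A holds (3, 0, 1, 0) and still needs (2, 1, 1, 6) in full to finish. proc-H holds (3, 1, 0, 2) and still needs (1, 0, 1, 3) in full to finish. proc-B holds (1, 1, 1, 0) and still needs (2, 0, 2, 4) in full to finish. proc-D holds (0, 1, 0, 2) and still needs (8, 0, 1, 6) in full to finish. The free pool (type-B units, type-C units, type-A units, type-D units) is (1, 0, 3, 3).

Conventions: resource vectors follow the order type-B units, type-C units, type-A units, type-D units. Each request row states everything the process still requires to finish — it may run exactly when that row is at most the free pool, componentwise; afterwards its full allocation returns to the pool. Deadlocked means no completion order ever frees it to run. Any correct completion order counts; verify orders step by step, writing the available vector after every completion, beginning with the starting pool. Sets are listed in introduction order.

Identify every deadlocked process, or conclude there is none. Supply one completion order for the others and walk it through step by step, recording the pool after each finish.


The deadlocked set is proc-C, proc-A and proc-D.
Key observation: after proc-H, proc-B the pool peaks at (5, 2, 4, 5), and each blocked process is short somewhere: proc-C on type-B units; proc-A on type-D units; proc-D on type-B units, type-D units.
The rest can finish in the order proc-H, proc-B. Verifying each step:
  pool = (1, 0, 3, 3)
  proc-H: need (1, 0, 1, 3) fits (1, 0, 3, 3); releases (3, 1, 0, 2), pool now (4, 1, 3, 5)
  proc-B: need (2, 0, 2, 4) fits (4, 1, 3, 5); releases (1, 1, 1, 0), pool now (5, 2, 4, 5)
None of the blocked processes ever fits:
  blocked: proc-C wants (7, 2, 1, 2), pool (5, 2, 4, 5) — not enough type-B units
  blocked: proc-A wants (2, 1, 1, 6), pool (5, 2, 4, 5) — not enough type-D units
  blocked: proc-D wants (8, 0, 1, 6), pool (5, 2, 4, 5) — not enough type-B units and type-D units


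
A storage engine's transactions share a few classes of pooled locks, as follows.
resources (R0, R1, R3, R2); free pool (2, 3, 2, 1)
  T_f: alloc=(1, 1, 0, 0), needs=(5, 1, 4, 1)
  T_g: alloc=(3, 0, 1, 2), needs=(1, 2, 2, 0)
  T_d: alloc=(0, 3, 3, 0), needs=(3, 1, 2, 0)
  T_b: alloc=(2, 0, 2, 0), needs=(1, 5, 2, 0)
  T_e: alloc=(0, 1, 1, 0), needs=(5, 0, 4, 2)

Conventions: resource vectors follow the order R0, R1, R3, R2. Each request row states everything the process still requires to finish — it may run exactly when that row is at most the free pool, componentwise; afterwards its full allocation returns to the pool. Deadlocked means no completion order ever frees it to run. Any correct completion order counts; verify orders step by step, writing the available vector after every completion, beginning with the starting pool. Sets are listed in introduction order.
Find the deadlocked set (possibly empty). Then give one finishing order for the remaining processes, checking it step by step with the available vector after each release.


No process is deadlocked.
Key observation: the pool covers T_g at once, and every later process fits after earlier releases.
The rest can finish in the order T_g, T_d, T_f, T_e, T_b. Verifying each step:
  pool = (2, 3, 2, 1)
  run T_g (needs (1, 2, 2, 0), free (2, 3, 2, 1)); after release of (3, 0, 1, 2) the pool is (5, 3, 3, 3)
  run T_d (needs (3, 1, 2, 0), free (5, 3, 3, 3)); after release of (0, 3, 3, 0) the pool is (5, 6, 6, 3)
  run T_f (needs (5, 1, 4, 1), free (5, 6, 6, 3)); after release of (1, 1, 0, 0) the pool is (6, 7, 6, 3)
  run T_e (needs (5, 0, 4, 2), free (6, 7, 6, 3)); after release of (0, 1, 1, 0) the pool is (6, 8, 7, 3)
  run T_b (needs (1, 5, 2, 0), free (6, 8, 7, 3)); after release of (2, 0, 2, 0) the pool is (8, 8, 9, 3)


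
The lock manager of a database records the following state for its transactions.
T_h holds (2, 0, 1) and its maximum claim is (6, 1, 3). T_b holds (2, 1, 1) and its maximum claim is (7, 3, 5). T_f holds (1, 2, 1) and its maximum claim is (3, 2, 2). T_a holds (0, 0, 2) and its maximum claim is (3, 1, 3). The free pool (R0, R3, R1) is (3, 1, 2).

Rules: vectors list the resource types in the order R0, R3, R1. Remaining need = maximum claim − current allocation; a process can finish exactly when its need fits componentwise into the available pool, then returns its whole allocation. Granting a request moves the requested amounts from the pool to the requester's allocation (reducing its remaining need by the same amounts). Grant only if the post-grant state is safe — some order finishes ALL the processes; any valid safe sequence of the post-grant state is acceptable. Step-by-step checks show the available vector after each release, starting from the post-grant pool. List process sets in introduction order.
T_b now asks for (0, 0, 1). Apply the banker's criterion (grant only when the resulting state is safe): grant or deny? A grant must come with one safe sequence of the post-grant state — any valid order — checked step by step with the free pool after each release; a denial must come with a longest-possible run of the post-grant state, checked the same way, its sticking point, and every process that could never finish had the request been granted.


GRANT: granting preserves safety; a valid post-grant sequence is T_f, T_h, T_a, T_b.
Key observation: (3, 1, 1) free after granting still covers T_f first, and each release covers the next.
Step-by-step check of the post-grant state:
  pool = (3, 1, 1)
  T_f: need (2, 0, 1) fits (3, 1, 1); releases (1, 2, 1), pool now (4, 3, 2)
  T_h: need (4, 1, 2) fits (4, 3, 2); releases (2, 0, 1), pool now (6, 3, 3)
  T_a: need (3, 1, 1) fits (6, 3, 3); releases (0, 0, 2), pool now (6, 3, 5)
  T_b: need (5, 2, 3) fits (6, 3, 5); releases (2, 1, 2), pool now (8, 4, 7)
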